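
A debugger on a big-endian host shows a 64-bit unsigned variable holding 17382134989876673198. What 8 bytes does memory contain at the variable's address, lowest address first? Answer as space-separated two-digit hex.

F1 39 BF AD C5 7C BA AE

17382134989876673198 in hexadecimal, padded to 64 bits, is 0xF139BFADC57CBAAE.
Split into bytes (most-significant first): F1 39 BF AD C5 7C BA AE.
Big-endian: lowest address holds the most-significant byte.
So the memory order matches the most-significant-first order: F1 39 BF AD C5 7C BA AE.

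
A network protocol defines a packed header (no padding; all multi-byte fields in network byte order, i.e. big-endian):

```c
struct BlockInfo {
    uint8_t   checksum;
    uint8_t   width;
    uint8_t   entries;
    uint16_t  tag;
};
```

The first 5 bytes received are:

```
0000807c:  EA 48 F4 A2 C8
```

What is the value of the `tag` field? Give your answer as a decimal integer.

`tag` follows `checksum` (1 B), `width` (1 B), `entries` (1 B), so it starts at offset 1 + 1 + 1 = 3 and occupies 2 bytes.
Bytes at offsets 3..4: A2 C8.
In big-endian order the high byte comes first in memory.
The bytes are already most-significant first: 0xA2C8.
0xA2C8 = 41672.

41672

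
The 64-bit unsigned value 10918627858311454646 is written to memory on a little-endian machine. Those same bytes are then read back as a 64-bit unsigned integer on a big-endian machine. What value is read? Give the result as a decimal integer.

13159331268032366231

10918627858311454646 in 64-bit hexadecimal is 0x9786C23011569FB6.
Stored little-endian, the bytes at ascending addresses are B6 9F 56 11 30 C2 86 97.
Read back as big-endian, the last byte is least significant, giving 0xB69F561130C28697.
0xB69F561130C28697 = 13159331268032366231.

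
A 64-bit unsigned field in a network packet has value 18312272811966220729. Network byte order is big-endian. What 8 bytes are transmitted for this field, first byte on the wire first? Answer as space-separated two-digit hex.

18312272811966220729 in hexadecimal, padded to 64 bits, is 0xFE224319934A49B9.
Split into bytes (most-significant first): FE 22 43 19 93 4A 49 B9.
Big-endian stores the most-significant byte at the lowest address.
So the memory order matches the most-significant-first order: FE 22 43 19 93 4A 49 B9.

FE 22 43 19 93 4A 49 B9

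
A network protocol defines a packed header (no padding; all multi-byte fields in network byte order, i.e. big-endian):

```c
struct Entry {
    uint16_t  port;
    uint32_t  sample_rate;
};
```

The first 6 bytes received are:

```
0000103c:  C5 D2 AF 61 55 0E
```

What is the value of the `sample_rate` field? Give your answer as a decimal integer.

2942391566

`sample_rate` follows `port` (2 bytes), so it starts at byte offset 2 and occupies 4 bytes.
Bytes at offsets 2..5: AF 61 55 0E.
Big-endian: lowest address holds the most-significant byte.
The bytes are already most-significant first: 0xAF61550E.
0xAF61550E = 2942391566.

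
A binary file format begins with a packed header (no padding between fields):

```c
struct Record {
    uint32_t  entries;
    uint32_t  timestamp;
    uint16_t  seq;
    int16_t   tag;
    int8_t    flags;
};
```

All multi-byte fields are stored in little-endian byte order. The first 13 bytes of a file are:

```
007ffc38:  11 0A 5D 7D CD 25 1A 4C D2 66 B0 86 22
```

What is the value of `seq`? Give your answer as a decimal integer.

`seq` follows `entries` (4 B), `timestamp` (4 B), so it starts at offset 4 + 4 = 8 and occupies 2 bytes.
Bytes at offsets 8..9: D2 66.
Little-endian: lowest address holds the least-significant byte.
Reassemble most-significant byte first: 66 D2 → 0x66D2.
0x66D2 = 26322.

26322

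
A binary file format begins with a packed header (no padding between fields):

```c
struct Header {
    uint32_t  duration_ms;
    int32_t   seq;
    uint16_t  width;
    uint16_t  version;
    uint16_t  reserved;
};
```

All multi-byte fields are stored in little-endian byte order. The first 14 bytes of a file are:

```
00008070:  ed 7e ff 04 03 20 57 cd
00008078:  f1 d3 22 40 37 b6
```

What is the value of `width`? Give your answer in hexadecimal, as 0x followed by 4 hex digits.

0xD3F1

`width` follows `duration_ms` (4 B), `seq` (4 B), so it starts at offset 4 + 4 = 8 and occupies 2 bytes.
Bytes at offsets 8..9: F1 D3.
Little-endian: lowest address holds the least-significant byte.
Reassemble most-significant byte first: D3 F1 → 0xD3F1.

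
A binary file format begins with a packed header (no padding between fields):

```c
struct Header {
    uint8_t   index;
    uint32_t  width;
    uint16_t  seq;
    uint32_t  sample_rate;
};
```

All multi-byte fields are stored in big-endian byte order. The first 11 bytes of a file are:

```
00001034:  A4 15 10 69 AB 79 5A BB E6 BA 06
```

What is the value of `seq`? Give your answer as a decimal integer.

`seq` follows `index` (1 B), `width` (4 B), so it starts at offset 1 + 4 = 5 and occupies 2 bytes.
Bytes at offsets 5..6: 79 5A.
In big-endian order the high byte comes first in memory.
The bytes are already most-significant first: 0x795A.
0x795A = 31066.

31066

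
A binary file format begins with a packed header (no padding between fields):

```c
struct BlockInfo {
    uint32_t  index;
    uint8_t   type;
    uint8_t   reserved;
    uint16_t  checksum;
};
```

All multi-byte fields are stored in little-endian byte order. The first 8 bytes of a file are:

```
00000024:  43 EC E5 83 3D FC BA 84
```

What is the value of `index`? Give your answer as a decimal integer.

`index` is the first field, at byte offset 0, occupying 4 bytes.
Bytes at offsets 0..3: 43 EC E5 83.
Little-endian: lowest address holds the least-significant byte.
Reassemble most-significant byte first: 83 E5 EC 43 → 0x83E5EC43.
0x83E5EC43 = 2212883523.

2212883523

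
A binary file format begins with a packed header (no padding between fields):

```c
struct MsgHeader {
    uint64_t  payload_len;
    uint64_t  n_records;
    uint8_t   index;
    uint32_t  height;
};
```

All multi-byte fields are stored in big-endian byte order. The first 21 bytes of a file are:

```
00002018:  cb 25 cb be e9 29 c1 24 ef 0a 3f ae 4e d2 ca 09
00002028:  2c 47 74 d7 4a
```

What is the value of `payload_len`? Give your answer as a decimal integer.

14638330184653717796

`payload_len` is the first field, at byte offset 0, occupying 8 bytes.
Bytes at offsets 0..7: CB 25 CB BE E9 29 C1 24.
Big-endian stores the most-significant byte at the lowest address.
The bytes are already most-significant first: 0xCB25CBBEE929C124.
0xCB25CBBEE929C124 = 14638330184653717796.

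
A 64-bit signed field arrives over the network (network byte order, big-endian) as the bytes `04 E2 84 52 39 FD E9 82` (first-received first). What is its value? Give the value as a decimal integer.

351989209583446402

In big-endian order the high byte comes first in memory.
The bytes are already most-significant first: 0x04E2845239FDE982.
0x04E2845239FDE982 = 351989209583446402.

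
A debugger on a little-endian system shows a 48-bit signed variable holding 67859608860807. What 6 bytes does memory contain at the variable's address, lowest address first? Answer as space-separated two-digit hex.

87 78 E1 CB B7 3D

67859608860807 in hexadecimal, padded to 48 bits, is 0x3DB7CBE17887.
Split into bytes (most-significant first): 3D B7 CB E1 78 87.
Little-endian: lowest address holds the least-significant byte.
So at ascending addresses the bytes are 87 78 E1 CB B7 3D.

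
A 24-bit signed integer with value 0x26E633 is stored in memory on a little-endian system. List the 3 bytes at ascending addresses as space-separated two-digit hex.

Split into bytes (most-significant first): 26 E6 33.
Little-endian stores the least-significant byte at the lowest address.
So at ascending addresses the bytes are 33 E6 26.

33 E6 26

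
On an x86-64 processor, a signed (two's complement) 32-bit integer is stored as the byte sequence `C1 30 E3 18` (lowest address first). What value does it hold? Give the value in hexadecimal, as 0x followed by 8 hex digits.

0x18E330C1

In little-endian order the low byte comes first in memory.
Reassemble most-significant byte first: 18 E3 30 C1 → 0x18E330C1.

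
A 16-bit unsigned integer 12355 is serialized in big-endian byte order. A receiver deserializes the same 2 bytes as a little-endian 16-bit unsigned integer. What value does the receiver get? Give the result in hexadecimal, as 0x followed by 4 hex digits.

12355 in 16-bit hexadecimal is 0x3043.
Stored big-endian, the bytes at ascending addresses are 30 43.
Read back as little-endian, the first byte is least significant, giving 0x4330.

0x4330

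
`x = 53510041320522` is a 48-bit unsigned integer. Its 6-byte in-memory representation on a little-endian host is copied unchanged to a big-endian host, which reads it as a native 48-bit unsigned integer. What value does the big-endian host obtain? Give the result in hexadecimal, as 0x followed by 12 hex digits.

53510041320522 in 48-bit hexadecimal is 0x30AAC7013C4A.
Stored little-endian, the bytes at ascending addresses are 4A 3C 01 C7 AA 30.
Read back as big-endian, the last byte is least significant, giving 0x4A3C01C7AA30.

0x4A3C01C7AA30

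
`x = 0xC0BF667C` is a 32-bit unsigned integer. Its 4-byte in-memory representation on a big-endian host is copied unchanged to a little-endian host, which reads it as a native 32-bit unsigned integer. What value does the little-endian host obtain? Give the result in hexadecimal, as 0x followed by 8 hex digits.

0x7C66BFC0

Stored big-endian, the bytes at ascending addresses are C0 BF 66 7C.
Read back as little-endian, the first byte is least significant, giving 0x7C66BFC0.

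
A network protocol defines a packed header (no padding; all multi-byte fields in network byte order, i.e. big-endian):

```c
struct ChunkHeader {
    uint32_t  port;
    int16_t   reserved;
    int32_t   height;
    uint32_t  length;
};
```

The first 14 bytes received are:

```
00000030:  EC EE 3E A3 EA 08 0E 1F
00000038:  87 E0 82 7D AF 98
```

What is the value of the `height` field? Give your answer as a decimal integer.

`height` follows `port` (4 B), `reserved` (2 B), so it starts at offset 4 + 2 = 6 and occupies 4 bytes.
Bytes at offsets 6..9: 0E 1F 87 E0.
In big-endian order the high byte comes first in memory.
The bytes are already most-significant first: 0x0E1F87E0.
0x0E1F87E0 = 236947424.

236947424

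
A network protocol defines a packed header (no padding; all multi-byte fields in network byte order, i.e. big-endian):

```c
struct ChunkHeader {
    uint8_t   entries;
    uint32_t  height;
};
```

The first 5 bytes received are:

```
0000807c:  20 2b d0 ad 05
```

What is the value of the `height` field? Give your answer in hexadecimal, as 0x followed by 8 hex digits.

`height` follows `entries` (1 byte), so it starts at byte offset 1 and occupies 4 bytes.
Bytes at offsets 1..4: 2B D0 AD 05.
Big-endian stores the most-significant byte at the lowest address.
The bytes are already most-significant first: 0x2BD0AD05.

0x2BD0AD05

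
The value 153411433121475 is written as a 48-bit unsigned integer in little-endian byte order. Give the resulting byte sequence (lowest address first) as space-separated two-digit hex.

C3 C6 F9 E1 86 8B

153411433121475 in hexadecimal, padded to 48 bits, is 0x8B86E1F9C6C3.
Split into bytes (most-significant first): 8B 86 E1 F9 C6 C3.
Little-endian stores the least-significant byte at the lowest address.
So at ascending addresses the bytes are C3 C6 F9 E1 86 8B.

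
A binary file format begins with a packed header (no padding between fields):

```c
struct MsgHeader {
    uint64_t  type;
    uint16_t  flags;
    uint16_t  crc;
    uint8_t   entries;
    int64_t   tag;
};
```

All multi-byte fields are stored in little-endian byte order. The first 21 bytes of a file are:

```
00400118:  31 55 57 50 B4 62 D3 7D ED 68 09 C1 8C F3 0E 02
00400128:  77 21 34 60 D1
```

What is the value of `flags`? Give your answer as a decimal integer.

`flags` follows `type` (8 bytes), so it starts at byte offset 8 and occupies 2 bytes.
Bytes at offsets 8..9: ED 68.
Little-endian: lowest address holds the least-significant byte.
Reassemble most-significant byte first: 68 ED → 0x68ED.
0x68ED = 26861.

26861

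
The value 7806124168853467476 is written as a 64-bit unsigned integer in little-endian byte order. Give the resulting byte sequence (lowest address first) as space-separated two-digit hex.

7806124168853467476 in hexadecimal, padded to 64 bits, is 0x6C54EC92AD1A3154.
Split into bytes (most-significant first): 6C 54 EC 92 AD 1A 31 54.
Little-endian stores the least-significant byte at the lowest address.
So at ascending addresses the bytes are 54 31 1A AD 92 EC 54 6C.

54 31 1A AD 92 EC 54 6C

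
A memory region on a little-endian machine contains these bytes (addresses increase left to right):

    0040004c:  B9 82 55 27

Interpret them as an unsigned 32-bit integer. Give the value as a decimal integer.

Little-endian stores the least-significant byte at the lowest address.
Reassemble most-significant byte first: 27 55 82 B9 → 0x275582B9.
0x275582B9 = 659915449.

659915449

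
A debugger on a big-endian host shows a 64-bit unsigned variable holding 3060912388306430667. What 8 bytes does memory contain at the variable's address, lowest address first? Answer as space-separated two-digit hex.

3060912388306430667 in hexadecimal, padded to 64 bits, is 0x2A7A8B998998EACB.
Split into bytes (most-significant first): 2A 7A 8B 99 89 98 EA CB.
Big-endian: lowest address holds the most-significant byte.
So the memory order matches the most-significant-first order: 2A 7A 8B 99 89 98 EA CB.

2A 7A 8B 99 89 98 EA CB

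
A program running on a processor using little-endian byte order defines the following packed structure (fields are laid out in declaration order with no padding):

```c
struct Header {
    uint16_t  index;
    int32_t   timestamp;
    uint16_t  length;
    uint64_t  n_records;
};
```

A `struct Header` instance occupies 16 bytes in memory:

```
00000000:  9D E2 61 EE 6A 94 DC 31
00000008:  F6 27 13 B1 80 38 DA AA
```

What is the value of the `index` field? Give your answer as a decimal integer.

58013

`index` is the first field, at byte offset 0, occupying 2 bytes.
Bytes at offsets 0..1: 9D E2.
Little-endian: lowest address holds the least-significant byte.
Reassemble most-significant byte first: E2 9D → 0xE29D.
0xE29D = 58013.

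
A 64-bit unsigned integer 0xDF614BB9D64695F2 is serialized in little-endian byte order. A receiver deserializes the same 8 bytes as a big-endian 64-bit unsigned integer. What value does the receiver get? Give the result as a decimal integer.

17479955416754119135

Stored little-endian, the bytes at ascending addresses are F2 95 46 D6 B9 4B 61 DF.
Read back as big-endian, the last byte is least significant, giving 0xF29546D6B94B61DF.
0xF29546D6B94B61DF = 17479955416754119135.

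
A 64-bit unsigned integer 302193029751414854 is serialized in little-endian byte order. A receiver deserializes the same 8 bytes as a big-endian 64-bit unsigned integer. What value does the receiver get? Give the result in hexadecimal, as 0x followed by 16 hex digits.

0x46A0EE9FF59A3104

302193029751414854 in 64-bit hexadecimal is 0x04319AF59FEEA046.
Stored little-endian, the bytes at ascending addresses are 46 A0 EE 9F F5 9A 31 04.
Read back as big-endian, the last byte is least significant, giving 0x46A0EE9FF59A3104.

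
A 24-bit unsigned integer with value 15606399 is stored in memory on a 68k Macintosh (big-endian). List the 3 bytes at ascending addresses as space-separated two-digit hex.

15606399 in hexadecimal, padded to 24 bits, is 0xEE227F.
Split into bytes (most-significant first): EE 22 7F.
In big-endian order the high byte comes first in memory.
So the memory order matches the most-significant-first order: EE 22 7F.

EE 22 7F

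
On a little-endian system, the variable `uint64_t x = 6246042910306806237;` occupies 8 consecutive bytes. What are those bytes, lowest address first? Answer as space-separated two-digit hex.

6246042910306806237 in hexadecimal, padded to 64 bits, is 0x56AE66EF18AF29DD.
Split into bytes (most-significant first): 56 AE 66 EF 18 AF 29 DD.
Little-endian stores the least-significant byte at the lowest address.
So at ascending addresses the bytes are DD 29 AF 18 EF 66 AE 56.

DD 29 AF 18 EF 66 AE 56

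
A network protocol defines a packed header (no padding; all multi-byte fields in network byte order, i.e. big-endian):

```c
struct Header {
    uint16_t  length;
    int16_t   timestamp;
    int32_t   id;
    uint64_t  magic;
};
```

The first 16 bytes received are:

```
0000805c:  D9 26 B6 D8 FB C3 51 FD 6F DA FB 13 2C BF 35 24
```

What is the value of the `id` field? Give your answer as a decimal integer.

`id` follows `length` (2 B), `timestamp` (2 B), so it starts at offset 2 + 2 = 4 and occupies 4 bytes.
Bytes at offsets 4..7: FB C3 51 FD.
Big-endian: lowest address holds the most-significant byte.
The bytes are already most-significant first: 0xFBC351FD.
Top bit is set, so as a signed 32-bit value this is 0xFBC351FD − 2^32 = -71085571.

-71085571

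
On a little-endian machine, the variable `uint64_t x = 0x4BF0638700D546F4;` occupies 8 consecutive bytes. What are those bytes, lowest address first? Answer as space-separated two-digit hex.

Split into bytes (most-significant first): 4B F0 63 87 00 D5 46 F4.
Little-endian: lowest address holds the least-significant byte.
So at ascending addresses the bytes are F4 46 D5 00 87 63 F0 4B.

F4 46 D5 00 87 63 F0 4B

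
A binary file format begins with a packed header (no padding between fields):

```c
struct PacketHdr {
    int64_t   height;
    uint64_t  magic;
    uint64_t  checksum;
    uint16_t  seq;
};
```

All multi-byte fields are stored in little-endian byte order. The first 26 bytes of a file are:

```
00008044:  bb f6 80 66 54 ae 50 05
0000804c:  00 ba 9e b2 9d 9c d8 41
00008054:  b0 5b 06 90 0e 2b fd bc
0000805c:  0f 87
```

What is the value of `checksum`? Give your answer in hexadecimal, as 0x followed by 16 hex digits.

`checksum` follows `height` (8 B), `magic` (8 B), so it starts at offset 8 + 8 = 16 and occupies 8 bytes.
Bytes at offsets 16..23: B0 5B 06 90 0E 2B FD BC.
Little-endian stores the least-significant byte at the lowest address.
Reassemble most-significant byte first: BC FD 2B 0E 90 06 5B B0 → 0xBCFD2B0E90065BB0.

0xBCFD2B0E90065BB0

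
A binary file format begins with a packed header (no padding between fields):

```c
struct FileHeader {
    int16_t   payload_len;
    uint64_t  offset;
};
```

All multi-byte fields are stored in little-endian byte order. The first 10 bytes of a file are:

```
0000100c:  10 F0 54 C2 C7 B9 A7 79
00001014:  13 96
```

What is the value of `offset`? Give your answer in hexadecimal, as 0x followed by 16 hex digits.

0x961379A7B9C7C254

`offset` follows `payload_len` (2 bytes), so it starts at byte offset 2 and occupies 8 bytes.
Bytes at offsets 2..9: 54 C2 C7 B9 A7 79 13 96.
Little-endian: lowest address holds the least-significant byte.
Reassemble most-significant byte first: 96 13 79 A7 B9 C7 C2 54 → 0x961379A7B9C7C254.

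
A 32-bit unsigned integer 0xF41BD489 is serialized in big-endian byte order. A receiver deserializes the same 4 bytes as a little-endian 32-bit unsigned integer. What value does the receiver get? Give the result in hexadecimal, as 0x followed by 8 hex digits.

0x89D41BF4

Stored big-endian, the bytes at ascending addresses are F4 1B D4 89.
Read back as little-endian, the first byte is least significant, giving 0x89D41BF4.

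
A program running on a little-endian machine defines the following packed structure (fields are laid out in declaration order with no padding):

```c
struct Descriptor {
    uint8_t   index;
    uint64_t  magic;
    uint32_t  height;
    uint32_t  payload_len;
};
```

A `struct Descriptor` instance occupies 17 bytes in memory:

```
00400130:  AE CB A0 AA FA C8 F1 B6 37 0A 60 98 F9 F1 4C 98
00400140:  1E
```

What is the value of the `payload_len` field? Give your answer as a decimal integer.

`payload_len` follows `index` (1 B), `magic` (8 B), `height` (4 B), so it starts at offset 1 + 8 + 4 = 13 and occupies 4 bytes.
Bytes at offsets 13..16: F1 4C 98 1E.
Little-endian: lowest address holds the least-significant byte.
Reassemble most-significant byte first: 1E 98 4C F1 → 0x1E984CF1.
0x1E984CF1 = 513297649.

513297649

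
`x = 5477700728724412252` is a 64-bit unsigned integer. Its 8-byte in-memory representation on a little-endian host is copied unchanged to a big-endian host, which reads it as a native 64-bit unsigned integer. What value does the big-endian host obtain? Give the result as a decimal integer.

6653932564370359372

5477700728724412252 in 64-bit hexadecimal is 0x4C04B3CA6984575C.
Stored little-endian, the bytes at ascending addresses are 5C 57 84 69 CA B3 04 4C.
Read back as big-endian, the last byte is least significant, giving 0x5C578469CAB3044C.
0x5C578469CAB3044C = 6653932564370359372.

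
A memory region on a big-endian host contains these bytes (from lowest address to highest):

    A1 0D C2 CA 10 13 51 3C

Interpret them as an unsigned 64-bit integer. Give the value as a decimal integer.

In big-endian order the high byte comes first in memory.
The bytes are already most-significant first: 0xA10DC2CA1013513C.
0xA10DC2CA1013513C = 11605145987912519996.

11605145987912519996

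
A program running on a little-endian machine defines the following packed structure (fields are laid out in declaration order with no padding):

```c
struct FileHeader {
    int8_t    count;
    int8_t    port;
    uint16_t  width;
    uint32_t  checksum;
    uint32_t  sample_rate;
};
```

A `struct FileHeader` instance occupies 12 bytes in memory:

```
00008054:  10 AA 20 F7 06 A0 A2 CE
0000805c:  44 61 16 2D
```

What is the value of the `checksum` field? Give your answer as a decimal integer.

`checksum` follows `count` (1 B), `port` (1 B), `width` (2 B), so it starts at offset 1 + 1 + 2 = 4 and occupies 4 bytes.
Bytes at offsets 4..7: 06 A0 A2 CE.
Little-endian: lowest address holds the least-significant byte.
Reassemble most-significant byte first: CE A2 A0 06 → 0xCEA2A006.
0xCEA2A006 = 3466764294.

3466764294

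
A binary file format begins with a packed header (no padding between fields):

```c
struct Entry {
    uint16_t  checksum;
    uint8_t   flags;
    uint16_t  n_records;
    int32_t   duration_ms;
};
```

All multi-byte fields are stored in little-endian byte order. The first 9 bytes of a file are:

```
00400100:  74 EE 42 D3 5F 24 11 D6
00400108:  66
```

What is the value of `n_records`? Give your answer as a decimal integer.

`n_records` follows `checksum` (2 B), `flags` (1 B), so it starts at offset 2 + 1 = 3 and occupies 2 bytes.
Bytes at offsets 3..4: D3 5F.
Little-endian: lowest address holds the least-significant byte.
Reassemble most-significant byte first: 5F D3 → 0x5FD3.
0x5FD3 = 24531.

24531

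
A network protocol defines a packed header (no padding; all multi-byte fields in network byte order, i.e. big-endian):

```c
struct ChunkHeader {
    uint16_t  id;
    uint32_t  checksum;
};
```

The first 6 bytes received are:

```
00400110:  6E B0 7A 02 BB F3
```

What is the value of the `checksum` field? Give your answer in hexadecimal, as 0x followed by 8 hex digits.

`checksum` follows `id` (2 bytes), so it starts at byte offset 2 and occupies 4 bytes.
Bytes at offsets 2..5: 7A 02 BB F3.
Big-endian: lowest address holds the most-significant byte.
The bytes are already most-significant first: 0x7A02BBF3.

0x7A02BBF3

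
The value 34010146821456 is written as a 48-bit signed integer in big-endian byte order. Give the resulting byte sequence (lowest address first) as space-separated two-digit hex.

1E EE 9A B8 55 50

34010146821456 in hexadecimal, padded to 48 bits, is 0x1EEE9AB85550.
Split into bytes (most-significant first): 1E EE 9A B8 55 50.
In big-endian order the high byte comes first in memory.
So the memory order matches the most-significant-first order: 1E EE 9A B8 55 50.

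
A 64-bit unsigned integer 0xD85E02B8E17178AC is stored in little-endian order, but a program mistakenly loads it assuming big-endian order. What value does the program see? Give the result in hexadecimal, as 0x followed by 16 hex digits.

0xAC7871E1B8025ED8

Stored little-endian, the bytes at ascending addresses are AC 78 71 E1 B8 02 5E D8.
Read back as big-endian, the last byte is least significant, giving 0xAC7871E1B8025ED8.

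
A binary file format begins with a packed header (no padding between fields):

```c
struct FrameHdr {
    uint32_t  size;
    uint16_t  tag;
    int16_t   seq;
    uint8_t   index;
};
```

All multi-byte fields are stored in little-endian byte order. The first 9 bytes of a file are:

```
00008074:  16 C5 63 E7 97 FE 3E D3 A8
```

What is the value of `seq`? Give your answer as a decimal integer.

`seq` follows `size` (4 B), `tag` (2 B), so it starts at offset 4 + 2 = 6 and occupies 2 bytes.
Bytes at offsets 6..7: 3E D3.
Little-endian stores the least-significant byte at the lowest address.
Reassemble most-significant byte first: D3 3E → 0xD33E.
Top bit is set, so as a signed 16-bit value this is 0xD33E − 2^16 = -11458.

-11458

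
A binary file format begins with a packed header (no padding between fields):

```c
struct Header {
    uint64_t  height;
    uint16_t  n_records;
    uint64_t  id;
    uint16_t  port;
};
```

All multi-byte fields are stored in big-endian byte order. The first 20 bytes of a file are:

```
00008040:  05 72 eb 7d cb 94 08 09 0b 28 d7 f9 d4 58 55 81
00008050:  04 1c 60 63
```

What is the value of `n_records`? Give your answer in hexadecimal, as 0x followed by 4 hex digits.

`n_records` follows `height` (8 bytes), so it starts at byte offset 8 and occupies 2 bytes.
Bytes at offsets 8..9: 0B 28.
Big-endian: lowest address holds the most-significant byte.
The bytes are already most-significant first: 0x0B28.

0x0B28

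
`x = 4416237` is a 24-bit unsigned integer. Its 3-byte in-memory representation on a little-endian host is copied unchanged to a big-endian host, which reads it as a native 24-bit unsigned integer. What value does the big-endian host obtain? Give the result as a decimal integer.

15557187

4416237 in 24-bit hexadecimal is 0x4362ED.
Stored little-endian, the bytes at ascending addresses are ED 62 43.
Read back as big-endian, the last byte is least significant, giving 0xED6243.
0xED6243 = 15557187.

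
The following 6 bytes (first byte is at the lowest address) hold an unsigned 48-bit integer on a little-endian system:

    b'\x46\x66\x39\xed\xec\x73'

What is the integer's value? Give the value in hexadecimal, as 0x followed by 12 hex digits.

In little-endian order the low byte comes first in memory.
Reassemble most-significant byte first: 73 EC ED 39 66 46 → 0x73ECED396646.

0x73ECED396646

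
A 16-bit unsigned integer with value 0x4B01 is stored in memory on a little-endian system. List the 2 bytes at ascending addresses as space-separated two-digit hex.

Split into bytes (most-significant first): 4B 01.
In little-endian order the low byte comes first in memory.
So at ascending addresses the bytes are 01 4B.

01 4B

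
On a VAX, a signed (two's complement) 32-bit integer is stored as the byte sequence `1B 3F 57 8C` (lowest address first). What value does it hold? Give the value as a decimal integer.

-1940439269

Little-endian stores the least-significant byte at the lowest address.
Reassemble most-significant byte first: 8C 57 3F 1B → 0x8C573F1B.
Top bit is set, so as a signed 32-bit value this is 0x8C573F1B − 2^32 = -1940439269.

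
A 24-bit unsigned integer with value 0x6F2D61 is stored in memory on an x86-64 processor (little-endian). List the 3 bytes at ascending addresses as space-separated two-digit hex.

61 2D 6F

Split into bytes (most-significant first): 6F 2D 61.
Little-endian stores the least-significant byte at the lowest address.
So at ascending addresses the bytes are 61 2D 6F.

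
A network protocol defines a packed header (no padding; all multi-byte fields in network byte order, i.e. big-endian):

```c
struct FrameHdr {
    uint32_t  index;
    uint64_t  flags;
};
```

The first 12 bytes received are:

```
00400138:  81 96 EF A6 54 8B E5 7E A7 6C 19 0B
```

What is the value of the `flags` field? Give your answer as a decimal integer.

6092215253086247179

`flags` follows `index` (4 bytes), so it starts at byte offset 4 and occupies 8 bytes.
Bytes at offsets 4..11: 54 8B E5 7E A7 6C 19 0B.
Big-endian: lowest address holds the most-significant byte.
The bytes are already most-significant first: 0x548BE57EA76C190B.
0x548BE57EA76C190B = 6092215253086247179.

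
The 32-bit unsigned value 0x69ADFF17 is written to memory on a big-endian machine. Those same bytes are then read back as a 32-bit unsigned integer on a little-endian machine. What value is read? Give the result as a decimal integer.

402632041

Stored big-endian, the bytes at ascending addresses are 69 AD FF 17.
Read back as little-endian, the first byte is least significant, giving 0x17FFAD69.
0x17FFAD69 = 402632041.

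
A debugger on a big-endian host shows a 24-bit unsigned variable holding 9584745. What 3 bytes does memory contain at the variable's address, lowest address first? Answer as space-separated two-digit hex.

92 40 69

9584745 in hexadecimal, padded to 24 bits, is 0x924069.
Split into bytes (most-significant first): 92 40 69.
In big-endian order the high byte comes first in memory.
So the memory order matches the most-significant-first order: 92 40 69.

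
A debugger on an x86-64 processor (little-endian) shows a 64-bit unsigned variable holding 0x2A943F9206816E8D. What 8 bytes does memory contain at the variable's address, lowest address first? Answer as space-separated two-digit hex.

8D 6E 81 06 92 3F 94 2A

Split into bytes (most-significant first): 2A 94 3F 92 06 81 6E 8D.
Little-endian: lowest address holds the least-significant byte.
So at ascending addresses the bytes are 8D 6E 81 06 92 3F 94 2A.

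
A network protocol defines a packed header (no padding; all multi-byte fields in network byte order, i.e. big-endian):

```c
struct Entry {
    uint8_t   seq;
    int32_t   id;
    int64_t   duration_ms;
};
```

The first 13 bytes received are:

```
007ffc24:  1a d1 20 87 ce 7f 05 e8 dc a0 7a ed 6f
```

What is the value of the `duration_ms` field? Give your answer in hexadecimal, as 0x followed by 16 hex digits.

`duration_ms` follows `seq` (1 B), `id` (4 B), so it starts at offset 1 + 4 = 5 and occupies 8 bytes.
Bytes at offsets 5..12: 7F 05 E8 DC A0 7A ED 6F.
Big-endian: lowest address holds the most-significant byte.
The bytes are already most-significant first: 0x7F05E8DCA07AED6F.

0x7F05E8DCA07AED6F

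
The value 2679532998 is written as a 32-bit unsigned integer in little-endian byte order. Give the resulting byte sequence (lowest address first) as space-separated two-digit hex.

2679532998 in hexadecimal, padded to 32 bits, is 0x9FB66DC6.
Split into bytes (most-significant first): 9F B6 6D C6.
In little-endian order the low byte comes first in memory.
So at ascending addresses the bytes are C6 6D B6 9F.

C6 6D B6 9F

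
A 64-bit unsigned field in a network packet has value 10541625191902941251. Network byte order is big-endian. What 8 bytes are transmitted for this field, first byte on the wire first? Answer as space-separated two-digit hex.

92 4B 60 42 96 AF 10 43

10541625191902941251 in hexadecimal, padded to 64 bits, is 0x924B604296AF1043.
Split into bytes (most-significant first): 92 4B 60 42 96 AF 10 43.
Big-endian: lowest address holds the most-significant byte.
So the memory order matches the most-significant-first order: 92 4B 60 42 96 AF 10 43.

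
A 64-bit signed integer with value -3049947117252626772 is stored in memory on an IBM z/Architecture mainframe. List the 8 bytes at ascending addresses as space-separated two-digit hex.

D5 AC 69 41 94 6E 36 AC

Two's complement of -3049947117252626772 in 64 bits: 3049947117252626772 = 0x2A5396BE6B91C954; invert → 0xD5AC6941946E36AB; add 1 → 0xD5AC6941946E36AC.
Split into bytes (most-significant first): D5 AC 69 41 94 6E 36 AC.
Big-endian stores the most-significant byte at the lowest address.
So the memory order matches the most-significant-first order: D5 AC 69 41 94 6E 36 AC.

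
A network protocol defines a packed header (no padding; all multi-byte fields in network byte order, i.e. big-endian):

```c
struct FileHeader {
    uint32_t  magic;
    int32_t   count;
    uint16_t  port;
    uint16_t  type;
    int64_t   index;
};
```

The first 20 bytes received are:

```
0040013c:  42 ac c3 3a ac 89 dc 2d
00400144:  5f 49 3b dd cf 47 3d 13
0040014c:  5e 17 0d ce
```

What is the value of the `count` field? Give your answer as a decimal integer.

-1400251347

`count` follows `magic` (4 bytes), so it starts at byte offset 4 and occupies 4 bytes.
Bytes at offsets 4..7: AC 89 DC 2D.
Big-endian stores the most-significant byte at the lowest address.
The bytes are already most-significant first: 0xAC89DC2D.
Top bit is set, so as a signed 32-bit value this is 0xAC89DC2D − 2^32 = -1400251347.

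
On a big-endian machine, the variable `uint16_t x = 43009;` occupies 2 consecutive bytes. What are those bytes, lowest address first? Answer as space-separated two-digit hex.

A8 01

43009 in hexadecimal, padded to 16 bits, is 0xA801.
Split into bytes (most-significant first): A8 01.
Big-endian stores the most-significant byte at the lowest address.
So the memory order matches the most-significant-first order: A8 01.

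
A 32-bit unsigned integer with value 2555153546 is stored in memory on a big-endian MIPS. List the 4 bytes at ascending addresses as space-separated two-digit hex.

2555153546 in hexadecimal, padded to 32 bits, is 0x984C8C8A.
Split into bytes (most-significant first): 98 4C 8C 8A.
Big-endian: lowest address holds the most-significant byte.
So the memory order matches the most-significant-first order: 98 4C 8C 8A.

98 4C 8C 8A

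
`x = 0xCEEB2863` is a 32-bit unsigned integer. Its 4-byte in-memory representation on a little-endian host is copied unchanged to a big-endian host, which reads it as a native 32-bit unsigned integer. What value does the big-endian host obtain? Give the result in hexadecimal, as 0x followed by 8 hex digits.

Stored little-endian, the bytes at ascending addresses are 63 28 EB CE.
Read back as big-endian, the last byte is least significant, giving 0x6328EBCE.

0x6328EBCE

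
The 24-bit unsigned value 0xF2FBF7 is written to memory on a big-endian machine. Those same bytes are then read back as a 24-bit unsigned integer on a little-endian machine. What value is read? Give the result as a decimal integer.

16251890

Stored big-endian, the bytes at ascending addresses are F2 FB F7.
Read back as little-endian, the first byte is least significant, giving 0xF7FBF2.
0xF7FBF2 = 16251890.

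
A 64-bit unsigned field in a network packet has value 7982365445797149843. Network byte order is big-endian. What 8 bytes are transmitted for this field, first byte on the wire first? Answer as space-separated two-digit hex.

6E C7 0F 14 A0 17 7C 93

7982365445797149843 in hexadecimal, padded to 64 bits, is 0x6EC70F14A0177C93.
Split into bytes (most-significant first): 6E C7 0F 14 A0 17 7C 93.
Big-endian stores the most-significant byte at the lowest address.
So the memory order matches the most-significant-first order: 6E C7 0F 14 A0 17 7C 93.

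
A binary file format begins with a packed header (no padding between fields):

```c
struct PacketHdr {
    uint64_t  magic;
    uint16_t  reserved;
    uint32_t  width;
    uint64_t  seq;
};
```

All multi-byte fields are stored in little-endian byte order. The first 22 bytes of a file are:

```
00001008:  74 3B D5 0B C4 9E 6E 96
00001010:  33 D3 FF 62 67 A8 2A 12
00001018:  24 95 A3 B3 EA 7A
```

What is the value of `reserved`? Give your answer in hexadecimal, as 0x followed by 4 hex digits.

`reserved` follows `magic` (8 bytes), so it starts at byte offset 8 and occupies 2 bytes.
Bytes at offsets 8..9: 33 D3.
In little-endian order the low byte comes first in memory.
Reassemble most-significant byte first: D3 33 → 0xD333.

0xD333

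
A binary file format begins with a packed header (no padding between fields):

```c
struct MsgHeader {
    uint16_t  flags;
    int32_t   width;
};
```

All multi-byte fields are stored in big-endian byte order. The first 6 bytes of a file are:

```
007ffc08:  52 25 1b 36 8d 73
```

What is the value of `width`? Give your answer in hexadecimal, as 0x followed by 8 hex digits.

`width` follows `flags` (2 bytes), so it starts at byte offset 2 and occupies 4 bytes.
Bytes at offsets 2..5: 1B 36 8D 73.
Big-endian stores the most-significant byte at the lowest address.
The bytes are already most-significant first: 0x1B368D73.

0x1B368D73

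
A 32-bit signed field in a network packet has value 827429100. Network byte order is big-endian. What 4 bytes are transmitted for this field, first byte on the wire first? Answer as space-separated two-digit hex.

31 51 90 EC

827429100 in hexadecimal, padded to 32 bits, is 0x315190EC.
Split into bytes (most-significant first): 31 51 90 EC.
Big-endian stores the most-significant byte at the lowest address.
So the memory order matches the most-significant-first order: 31 51 90 EC.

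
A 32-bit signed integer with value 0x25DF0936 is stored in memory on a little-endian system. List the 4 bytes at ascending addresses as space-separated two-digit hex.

36 09 DF 25

Split into bytes (most-significant first): 25 DF 09 36.
Little-endian stores the least-significant byte at the lowest address.
So at ascending addresses the bytes are 36 09 DF 25.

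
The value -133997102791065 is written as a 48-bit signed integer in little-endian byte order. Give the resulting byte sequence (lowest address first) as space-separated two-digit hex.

Two's complement of -133997102791065 in 48 bits: 133997102791065 = 0x79DEA1B67999; invert → 0x86215E498666; add 1 → 0x86215E498667.
Split into bytes (most-significant first): 86 21 5E 49 86 67.
Little-endian stores the least-significant byte at the lowest address.
So at ascending addresses the bytes are 67 86 49 5E 21 86.

67 86 49 5E 21 86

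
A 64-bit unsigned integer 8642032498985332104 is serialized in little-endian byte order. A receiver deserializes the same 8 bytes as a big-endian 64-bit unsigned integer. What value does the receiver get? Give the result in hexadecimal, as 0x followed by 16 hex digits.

0x88ED6637C5AAEE77

8642032498985332104 in 64-bit hexadecimal is 0x77EEAAC53766ED88.
Stored little-endian, the bytes at ascending addresses are 88 ED 66 37 C5 AA EE 77.
Read back as big-endian, the last byte is least significant, giving 0x88ED6637C5AAEE77.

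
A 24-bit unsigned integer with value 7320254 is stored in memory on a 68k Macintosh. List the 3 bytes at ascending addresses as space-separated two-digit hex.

7320254 in hexadecimal, padded to 24 bits, is 0x6FB2BE.
Split into bytes (most-significant first): 6F B2 BE.
Big-endian stores the most-significant byte at the lowest address.
So the memory order matches the most-significant-first order: 6F B2 BE.

6F B2 BE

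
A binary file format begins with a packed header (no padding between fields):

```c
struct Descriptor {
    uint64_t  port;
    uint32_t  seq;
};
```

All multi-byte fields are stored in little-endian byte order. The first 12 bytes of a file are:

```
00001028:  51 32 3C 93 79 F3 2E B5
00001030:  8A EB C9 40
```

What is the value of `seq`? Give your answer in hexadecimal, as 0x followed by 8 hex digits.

`seq` follows `port` (8 bytes), so it starts at byte offset 8 and occupies 4 bytes.
Bytes at offsets 8..11: 8A EB C9 40.
Little-endian: lowest address holds the least-significant byte.
Reassemble most-significant byte first: 40 C9 EB 8A → 0x40C9EB8A.

0x40C9EB8A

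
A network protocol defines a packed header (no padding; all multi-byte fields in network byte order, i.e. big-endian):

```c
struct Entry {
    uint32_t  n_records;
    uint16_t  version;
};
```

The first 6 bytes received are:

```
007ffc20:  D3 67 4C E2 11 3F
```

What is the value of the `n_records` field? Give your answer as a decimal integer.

3546762466

`n_records` is the first field, at byte offset 0, occupying 4 bytes.
Bytes at offsets 0..3: D3 67 4C E2.
In big-endian order the high byte comes first in memory.
The bytes are already most-significant first: 0xD3674CE2.
0xD3674CE2 = 3546762466.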